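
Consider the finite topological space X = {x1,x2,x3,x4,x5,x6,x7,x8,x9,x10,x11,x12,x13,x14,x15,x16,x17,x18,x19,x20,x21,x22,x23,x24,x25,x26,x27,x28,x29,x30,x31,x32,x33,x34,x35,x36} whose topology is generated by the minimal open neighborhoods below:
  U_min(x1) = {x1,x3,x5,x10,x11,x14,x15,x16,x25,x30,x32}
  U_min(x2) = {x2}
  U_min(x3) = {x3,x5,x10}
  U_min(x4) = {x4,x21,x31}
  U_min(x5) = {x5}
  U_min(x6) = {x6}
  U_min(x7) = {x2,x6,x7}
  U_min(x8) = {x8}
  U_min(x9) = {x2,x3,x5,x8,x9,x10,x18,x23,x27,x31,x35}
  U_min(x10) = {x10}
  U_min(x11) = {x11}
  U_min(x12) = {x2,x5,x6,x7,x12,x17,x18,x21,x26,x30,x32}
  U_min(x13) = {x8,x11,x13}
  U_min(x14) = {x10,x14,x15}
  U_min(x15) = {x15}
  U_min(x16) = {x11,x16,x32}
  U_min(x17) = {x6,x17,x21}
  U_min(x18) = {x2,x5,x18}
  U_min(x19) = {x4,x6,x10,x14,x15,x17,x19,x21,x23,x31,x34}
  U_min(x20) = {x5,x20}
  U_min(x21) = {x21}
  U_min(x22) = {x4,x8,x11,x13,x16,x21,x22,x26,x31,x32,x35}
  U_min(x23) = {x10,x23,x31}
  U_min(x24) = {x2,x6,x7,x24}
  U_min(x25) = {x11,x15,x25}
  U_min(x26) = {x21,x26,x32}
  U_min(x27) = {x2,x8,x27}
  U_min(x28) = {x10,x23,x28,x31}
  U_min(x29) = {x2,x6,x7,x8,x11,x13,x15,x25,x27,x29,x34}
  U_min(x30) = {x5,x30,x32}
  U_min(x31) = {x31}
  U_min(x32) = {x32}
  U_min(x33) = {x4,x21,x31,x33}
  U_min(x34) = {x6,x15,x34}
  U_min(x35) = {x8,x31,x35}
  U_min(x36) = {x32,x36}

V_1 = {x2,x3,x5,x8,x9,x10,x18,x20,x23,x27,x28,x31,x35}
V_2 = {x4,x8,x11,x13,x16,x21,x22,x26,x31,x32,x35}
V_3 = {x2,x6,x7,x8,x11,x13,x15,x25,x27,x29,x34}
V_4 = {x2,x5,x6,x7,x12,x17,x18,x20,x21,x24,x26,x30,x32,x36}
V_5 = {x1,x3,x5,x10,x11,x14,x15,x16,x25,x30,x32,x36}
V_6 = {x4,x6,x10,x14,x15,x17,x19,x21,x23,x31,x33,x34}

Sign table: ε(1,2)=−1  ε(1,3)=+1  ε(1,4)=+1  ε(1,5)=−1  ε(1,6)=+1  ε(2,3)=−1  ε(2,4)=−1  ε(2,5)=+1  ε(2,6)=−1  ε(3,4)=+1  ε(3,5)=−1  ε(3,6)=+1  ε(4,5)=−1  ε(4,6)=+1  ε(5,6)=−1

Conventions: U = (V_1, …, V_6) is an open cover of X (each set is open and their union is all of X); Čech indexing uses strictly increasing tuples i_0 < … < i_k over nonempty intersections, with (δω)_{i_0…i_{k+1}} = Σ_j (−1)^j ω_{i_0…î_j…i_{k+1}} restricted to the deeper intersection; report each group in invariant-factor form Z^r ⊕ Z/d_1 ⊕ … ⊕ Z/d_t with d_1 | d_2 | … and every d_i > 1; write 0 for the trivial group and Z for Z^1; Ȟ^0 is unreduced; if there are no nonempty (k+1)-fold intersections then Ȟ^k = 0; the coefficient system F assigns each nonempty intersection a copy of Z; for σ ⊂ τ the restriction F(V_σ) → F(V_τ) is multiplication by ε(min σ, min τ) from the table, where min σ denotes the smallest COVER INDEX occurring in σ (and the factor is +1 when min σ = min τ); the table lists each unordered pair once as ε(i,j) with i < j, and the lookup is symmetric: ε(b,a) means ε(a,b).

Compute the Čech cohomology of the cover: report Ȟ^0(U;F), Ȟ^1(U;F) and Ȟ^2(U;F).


nonempty overlaps:
  V12={x8,x31,x35} V13={x2,x8,x27} V14={x2,x5,x18,x20} V15={x3,x5,x10} V16={x10,x23,x31} V23={x8,x11,x13} V24={x21,x26,x32} V25={x11,x16,x32} V26={x4,x21,x31} V34={x2,x6,x7} V35={x11,x15,x25} V36={x6,x15,x34} V45={x5,x30,x32,x36} V46={x6,x17,x21} V56={x10,x14,x15}
  V123={x8} V126={x31} V134={x2} V145={x5} V156={x10} V235={x11} V245={x32} V246={x21} V346={x6} V356={x15}
C dims 6,15,10; δ0: rk 5, SNF 1^5; δ1: rk 10, SNF 1^9·2
degree 0: 6−5−0 = 1 → Ȟ^0 ≅ Z
degree 1: 15−10−5 = 0 → Ȟ^1 ≅ 0
degree 2: 10−0−10 = 0 plus torsion [2] → Ȟ^2 ≅ Z/2

Ȟ^0(U;F) ≅ Z,  Ȟ^1(U;F) ≅ 0,  Ȟ^2(U;F) ≅ Z/2


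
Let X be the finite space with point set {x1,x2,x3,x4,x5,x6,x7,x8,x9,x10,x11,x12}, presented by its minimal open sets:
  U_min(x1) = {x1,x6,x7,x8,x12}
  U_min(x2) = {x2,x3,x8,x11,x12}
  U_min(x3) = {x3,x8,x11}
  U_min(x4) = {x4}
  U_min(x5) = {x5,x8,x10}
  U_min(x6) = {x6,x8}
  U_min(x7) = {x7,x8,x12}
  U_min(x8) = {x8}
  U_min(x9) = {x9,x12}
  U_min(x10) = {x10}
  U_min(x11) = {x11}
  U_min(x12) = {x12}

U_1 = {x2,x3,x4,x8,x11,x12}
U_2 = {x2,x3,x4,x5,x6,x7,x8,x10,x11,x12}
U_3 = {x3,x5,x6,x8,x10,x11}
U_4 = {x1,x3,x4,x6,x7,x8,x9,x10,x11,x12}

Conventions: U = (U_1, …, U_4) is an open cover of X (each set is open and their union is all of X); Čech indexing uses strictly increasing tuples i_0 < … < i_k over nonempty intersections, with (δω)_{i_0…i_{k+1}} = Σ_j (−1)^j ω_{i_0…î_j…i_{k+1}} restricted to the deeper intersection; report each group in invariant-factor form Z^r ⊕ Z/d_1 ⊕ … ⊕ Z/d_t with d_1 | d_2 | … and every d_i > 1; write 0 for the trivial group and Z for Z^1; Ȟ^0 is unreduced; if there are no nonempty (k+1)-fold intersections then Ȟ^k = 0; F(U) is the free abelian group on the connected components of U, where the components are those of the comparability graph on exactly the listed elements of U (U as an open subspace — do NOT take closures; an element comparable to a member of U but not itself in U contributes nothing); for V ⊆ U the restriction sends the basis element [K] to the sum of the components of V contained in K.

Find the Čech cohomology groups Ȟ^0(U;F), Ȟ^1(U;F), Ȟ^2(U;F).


Ȟ^0 ≅ Z^2,  Ȟ^1 ≅ 0,  Ȟ^2 ≅ 0

nerve simplices:
  U12={x2,x3,x4,x8,x11,x12} U13={x3,x8,x11} U14={x3,x4,x8,x11,x12} U23={x3,x5,x6,x8,x10,x11} U24={x3,x4,x6,x7,x8,x10,x11,x12} U34={x3,x6,x8,x10,x11}
  U123={x3,x8,x11} U124={x3,x4,x8,x11,x12} U134={x3,x8,x11} U234={x3,x6,x8,x10,x11}
  U1234={x3,x8,x11}
components per intersection:
  U1: {x2,x3,x8,x11,x12} {x4}
  U2: {x2,x3,x5,x6,x7,x8,x10,x11,x12} {x4}
  U3: {x3,x5,x6,x8,x10,x11}
  U4: {x1,x3,x6,x7,x8,x9,x11,x12} {x4} {x10}
  U12: {x2,x3,x8,x11,x12} {x4}
  U13: {x3,x8,x11}
  U14: {x3,x8,x11} {x4} {x12}
  U23: {x3,x5,x6,x8,x10,x11}
  U24: {x3,x6,x7,x8,x11,x12} {x4} {x10}
  U34: {x3,x6,x8,x11} {x10}
  U123: {x3,x8,x11}
  U124: {x3,x8,x11} {x4} {x12}
  U134: {x3,x8,x11}
  U234: {x3,x6,x8,x11} {x10}
  U1234: {x3,x8,x11}
C dims 8,12,7,1; δ0: rk 6, SNF 1^6; δ1: rk 6, SNF 1^6; δ2: rk 1, SNF 1^1
degree 0: 8−6−0 = 2 → Ȟ^0 ≅ Z^2
degree 1: 12−6−6 = 0 → Ȟ^1 ≅ 0
degree 2: 7−1−6 = 0 → Ȟ^2 ≅ 0


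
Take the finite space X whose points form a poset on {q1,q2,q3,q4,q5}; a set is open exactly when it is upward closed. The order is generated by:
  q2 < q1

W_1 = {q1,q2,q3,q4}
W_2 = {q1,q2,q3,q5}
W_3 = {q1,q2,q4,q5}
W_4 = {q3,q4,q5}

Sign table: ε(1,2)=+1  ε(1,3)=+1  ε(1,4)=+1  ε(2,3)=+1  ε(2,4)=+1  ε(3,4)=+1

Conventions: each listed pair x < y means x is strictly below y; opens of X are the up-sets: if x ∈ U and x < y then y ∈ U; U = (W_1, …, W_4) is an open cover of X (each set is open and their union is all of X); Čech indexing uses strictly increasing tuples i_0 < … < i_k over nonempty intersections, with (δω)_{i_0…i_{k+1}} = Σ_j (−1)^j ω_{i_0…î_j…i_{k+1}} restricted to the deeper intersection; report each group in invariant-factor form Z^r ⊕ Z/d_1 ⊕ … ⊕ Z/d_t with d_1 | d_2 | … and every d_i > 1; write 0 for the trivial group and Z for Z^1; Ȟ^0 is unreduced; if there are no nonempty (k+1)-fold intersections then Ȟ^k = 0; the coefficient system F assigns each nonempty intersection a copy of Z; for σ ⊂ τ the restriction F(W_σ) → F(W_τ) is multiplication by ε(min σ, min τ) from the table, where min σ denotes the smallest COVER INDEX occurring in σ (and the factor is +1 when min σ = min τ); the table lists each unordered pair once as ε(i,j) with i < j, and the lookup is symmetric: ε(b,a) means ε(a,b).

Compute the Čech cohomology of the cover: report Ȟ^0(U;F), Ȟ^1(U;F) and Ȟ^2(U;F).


nerve of the cover:
  W12={q1,q2,q3} W13={q1,q2,q4} W14={q3,q4} W23={q1,q2,q5} W24={q3,q5} W34={q4,q5}
  W123={q1,q2} W124={q3} W134={q4} W234={q5}
C dims 4,6,4; δ0: rk 3, SNF 1^3; δ1: rk 3, SNF 1^3
Ȟ^0 = (4 − 3) − 0 = 1, so Ȟ^0 ≅ Z
Ȟ^1 = (6 − 3) − 3 = 0, so Ȟ^1 ≅ 0
Ȟ^2 = (4 − 0) − 3 = 1, so Ȟ^2 ≅ Z

Ȟ^0 = Z, Ȟ^1 = 0 and Ȟ^2 = Z


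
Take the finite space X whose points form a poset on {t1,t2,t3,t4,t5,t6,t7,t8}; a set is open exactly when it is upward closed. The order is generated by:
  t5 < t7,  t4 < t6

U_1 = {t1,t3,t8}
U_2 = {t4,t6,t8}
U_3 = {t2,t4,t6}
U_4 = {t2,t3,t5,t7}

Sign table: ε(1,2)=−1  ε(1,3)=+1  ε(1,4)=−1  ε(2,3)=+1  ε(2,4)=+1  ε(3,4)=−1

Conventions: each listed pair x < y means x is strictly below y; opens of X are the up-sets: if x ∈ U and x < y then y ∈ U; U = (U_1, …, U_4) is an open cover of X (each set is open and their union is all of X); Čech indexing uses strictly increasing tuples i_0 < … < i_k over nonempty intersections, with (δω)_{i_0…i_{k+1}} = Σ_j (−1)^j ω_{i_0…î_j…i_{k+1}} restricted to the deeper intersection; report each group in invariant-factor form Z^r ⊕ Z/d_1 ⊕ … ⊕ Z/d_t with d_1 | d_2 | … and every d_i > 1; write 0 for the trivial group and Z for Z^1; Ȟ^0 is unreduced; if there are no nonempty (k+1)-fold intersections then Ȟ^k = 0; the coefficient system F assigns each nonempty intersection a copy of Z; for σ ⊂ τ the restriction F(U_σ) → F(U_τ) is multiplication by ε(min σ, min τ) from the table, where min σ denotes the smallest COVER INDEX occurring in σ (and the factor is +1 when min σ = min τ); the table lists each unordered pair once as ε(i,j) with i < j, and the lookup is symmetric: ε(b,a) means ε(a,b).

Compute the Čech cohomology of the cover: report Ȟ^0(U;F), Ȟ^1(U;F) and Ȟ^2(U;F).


nonempty intersections:
  U12={t8} U14={t3} U23={t4,t6} U34={t2}
C dims 4,4; δ0: rk 4, SNF 1^3·2
Ȟ^0: (4−4)−0=0 ⇒ 0
Ȟ^1: (4−0)−4=0 plus torsion [2] ⇒ Z/2
Ȟ^2: (0−0)−0=0 ⇒ 0

Ȟ^0 ≅ 0; Ȟ^1 ≅ Z/2; Ȟ^2 ≅ 0


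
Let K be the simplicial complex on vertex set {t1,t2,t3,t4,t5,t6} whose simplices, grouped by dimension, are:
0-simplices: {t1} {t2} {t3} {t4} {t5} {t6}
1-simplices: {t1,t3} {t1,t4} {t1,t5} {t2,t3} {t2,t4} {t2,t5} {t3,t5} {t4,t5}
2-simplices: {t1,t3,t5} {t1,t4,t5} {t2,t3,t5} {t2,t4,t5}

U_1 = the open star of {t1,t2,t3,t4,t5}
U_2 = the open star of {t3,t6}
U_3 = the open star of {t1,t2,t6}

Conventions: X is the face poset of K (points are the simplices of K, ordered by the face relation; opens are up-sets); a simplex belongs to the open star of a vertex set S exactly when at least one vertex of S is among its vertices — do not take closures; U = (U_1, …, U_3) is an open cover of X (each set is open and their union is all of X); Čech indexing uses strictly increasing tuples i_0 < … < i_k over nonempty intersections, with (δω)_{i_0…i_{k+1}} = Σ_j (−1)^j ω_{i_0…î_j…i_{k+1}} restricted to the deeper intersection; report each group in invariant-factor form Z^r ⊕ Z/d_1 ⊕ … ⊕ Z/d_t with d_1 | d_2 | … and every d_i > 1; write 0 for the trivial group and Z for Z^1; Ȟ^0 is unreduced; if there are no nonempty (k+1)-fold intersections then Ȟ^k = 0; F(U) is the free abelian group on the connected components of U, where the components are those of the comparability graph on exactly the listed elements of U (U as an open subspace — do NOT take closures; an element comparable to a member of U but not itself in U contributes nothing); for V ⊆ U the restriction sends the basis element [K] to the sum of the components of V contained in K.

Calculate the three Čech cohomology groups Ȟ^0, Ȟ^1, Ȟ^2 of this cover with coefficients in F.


Ȟ^0 = Z^2, Ȟ^1 = 0 and Ȟ^2 = 0

intersection data:
  U1={{t1},{t2},{t3},{t4},{t5},{t1,t3},{t1,t4},{t1,t5},{t2,t3},{t2,t4},{t2,t5},{t3,t5},{t4,t5},{t1,t3,t5},{t1,t4,t5},{t2,t3,t5},{t2,t4,t5}} U2={{t3},{t6},{t1,t3},{t2,t3},{t3,t5},{t1,t3,t5},{t2,t3,t5}} U3={{t1},{t2},{t6},{t1,t3},{t1,t4},{t1,t5},{t2,t3},{t2,t4},{t2,t5},{t1,t3,t5},{t1,t4,t5},{t2,t3,t5},{t2,t4,t5}}
  U12={{t3},{t1,t3},{t2,t3},{t3,t5},{t1,t3,t5},{t2,t3,t5}} U13={{t1},{t2},{t1,t3},{t1,t4},{t1,t5},{t2,t3},{t2,t4},{t2,t5},{t1,t3,t5},{t1,t4,t5},{t2,t3,t5},{t2,t4,t5}} U23={{t6},{t1,t3},{t2,t3},{t1,t3,t5},{t2,t3,t5}}
  U123={{t1,t3},{t2,t3},{t1,t3,t5},{t2,t3,t5}}
components per intersection:
  U1: {{t1},{t2},{t3},{t4},{t5},{t1,t3},{t1,t4},{t1,t5},{t2,t3},{t2,t4},{t2,t5},{t3,t5},{t4,t5},{t1,t3,t5},{t1,t4,t5},{t2,t3,t5},{t2,t4,t5}}
  U2: {{t3},{t1,t3},{t2,t3},{t3,t5},{t1,t3,t5},{t2,t3,t5}} {{t6}}
  U3: {{t1},{t1,t3},{t1,t4},{t1,t5},{t1,t3,t5},{t1,t4,t5}} {{t2},{t2,t3},{t2,t4},{t2,t5},{t2,t3,t5},{t2,t4,t5}} {{t6}}
  U12: {{t3},{t1,t3},{t2,t3},{t3,t5},{t1,t3,t5},{t2,t3,t5}}
  U13: {{t1},{t1,t3},{t1,t4},{t1,t5},{t1,t3,t5},{t1,t4,t5}} {{t2},{t2,t3},{t2,t4},{t2,t5},{t2,t3,t5},{t2,t4,t5}}
  U23: {{t6}} {{t1,t3},{t1,t3,t5}} {{t2,t3},{t2,t3,t5}}
  U123: {{t1,t3},{t1,t3,t5}} {{t2,t3},{t2,t3,t5}}
C dims 6,6,2; δ0: rk 4, SNF 1^4; δ1: rk 2, SNF 1^2
Ȟ^0 = (6 − 4) − 0 = 2, so Ȟ^0 ≅ Z^2
Ȟ^1 = (6 − 2) − 4 = 0, so Ȟ^1 ≅ 0
Ȟ^2 = (2 − 0) − 2 = 0, so Ȟ^2 ≅ 0


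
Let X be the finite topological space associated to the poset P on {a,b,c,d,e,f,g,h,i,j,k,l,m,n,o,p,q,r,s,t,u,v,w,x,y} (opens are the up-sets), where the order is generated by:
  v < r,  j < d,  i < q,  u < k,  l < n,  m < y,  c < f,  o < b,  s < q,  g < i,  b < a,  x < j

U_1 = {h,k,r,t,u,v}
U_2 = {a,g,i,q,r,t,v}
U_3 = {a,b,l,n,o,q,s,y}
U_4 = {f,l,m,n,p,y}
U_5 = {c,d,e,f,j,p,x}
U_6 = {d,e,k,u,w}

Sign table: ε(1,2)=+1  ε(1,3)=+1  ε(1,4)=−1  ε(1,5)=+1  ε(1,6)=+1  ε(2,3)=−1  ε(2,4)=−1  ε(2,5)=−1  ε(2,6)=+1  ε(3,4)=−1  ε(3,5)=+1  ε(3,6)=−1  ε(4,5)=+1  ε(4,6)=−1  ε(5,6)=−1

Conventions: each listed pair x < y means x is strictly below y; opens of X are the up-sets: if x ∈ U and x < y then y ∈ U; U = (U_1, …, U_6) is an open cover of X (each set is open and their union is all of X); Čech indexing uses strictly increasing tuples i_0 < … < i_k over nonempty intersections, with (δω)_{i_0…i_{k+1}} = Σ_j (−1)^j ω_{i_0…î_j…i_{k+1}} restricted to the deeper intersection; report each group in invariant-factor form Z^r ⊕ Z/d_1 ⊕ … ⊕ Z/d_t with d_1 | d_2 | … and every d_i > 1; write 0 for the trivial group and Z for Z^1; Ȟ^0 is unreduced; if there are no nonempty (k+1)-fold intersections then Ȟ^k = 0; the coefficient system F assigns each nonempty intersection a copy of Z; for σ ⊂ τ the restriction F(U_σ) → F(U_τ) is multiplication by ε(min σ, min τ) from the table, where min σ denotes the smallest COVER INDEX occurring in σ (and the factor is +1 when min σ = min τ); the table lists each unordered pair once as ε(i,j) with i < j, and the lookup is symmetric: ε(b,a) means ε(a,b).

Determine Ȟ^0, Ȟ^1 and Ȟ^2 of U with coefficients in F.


nonempty intersections:
  U12={r,t,v} U16={k,u} U23={a,q} U34={l,n,y} U45={f,p} U56={d,e}
C dims 6,6; δ0: rk 6, SNF 1^5·2
Ȟ^0: (6−6)−0=0 ⇒ 0
Ȟ^1: (6−0)−6=0 plus torsion [2] ⇒ Z/2
Ȟ^2: (0−0)−0=0 ⇒ 0

Ȟ^0(U;F) ≅ 0, Ȟ^1(U;F) ≅ Z/2 and Ȟ^2(U;F) ≅ 0


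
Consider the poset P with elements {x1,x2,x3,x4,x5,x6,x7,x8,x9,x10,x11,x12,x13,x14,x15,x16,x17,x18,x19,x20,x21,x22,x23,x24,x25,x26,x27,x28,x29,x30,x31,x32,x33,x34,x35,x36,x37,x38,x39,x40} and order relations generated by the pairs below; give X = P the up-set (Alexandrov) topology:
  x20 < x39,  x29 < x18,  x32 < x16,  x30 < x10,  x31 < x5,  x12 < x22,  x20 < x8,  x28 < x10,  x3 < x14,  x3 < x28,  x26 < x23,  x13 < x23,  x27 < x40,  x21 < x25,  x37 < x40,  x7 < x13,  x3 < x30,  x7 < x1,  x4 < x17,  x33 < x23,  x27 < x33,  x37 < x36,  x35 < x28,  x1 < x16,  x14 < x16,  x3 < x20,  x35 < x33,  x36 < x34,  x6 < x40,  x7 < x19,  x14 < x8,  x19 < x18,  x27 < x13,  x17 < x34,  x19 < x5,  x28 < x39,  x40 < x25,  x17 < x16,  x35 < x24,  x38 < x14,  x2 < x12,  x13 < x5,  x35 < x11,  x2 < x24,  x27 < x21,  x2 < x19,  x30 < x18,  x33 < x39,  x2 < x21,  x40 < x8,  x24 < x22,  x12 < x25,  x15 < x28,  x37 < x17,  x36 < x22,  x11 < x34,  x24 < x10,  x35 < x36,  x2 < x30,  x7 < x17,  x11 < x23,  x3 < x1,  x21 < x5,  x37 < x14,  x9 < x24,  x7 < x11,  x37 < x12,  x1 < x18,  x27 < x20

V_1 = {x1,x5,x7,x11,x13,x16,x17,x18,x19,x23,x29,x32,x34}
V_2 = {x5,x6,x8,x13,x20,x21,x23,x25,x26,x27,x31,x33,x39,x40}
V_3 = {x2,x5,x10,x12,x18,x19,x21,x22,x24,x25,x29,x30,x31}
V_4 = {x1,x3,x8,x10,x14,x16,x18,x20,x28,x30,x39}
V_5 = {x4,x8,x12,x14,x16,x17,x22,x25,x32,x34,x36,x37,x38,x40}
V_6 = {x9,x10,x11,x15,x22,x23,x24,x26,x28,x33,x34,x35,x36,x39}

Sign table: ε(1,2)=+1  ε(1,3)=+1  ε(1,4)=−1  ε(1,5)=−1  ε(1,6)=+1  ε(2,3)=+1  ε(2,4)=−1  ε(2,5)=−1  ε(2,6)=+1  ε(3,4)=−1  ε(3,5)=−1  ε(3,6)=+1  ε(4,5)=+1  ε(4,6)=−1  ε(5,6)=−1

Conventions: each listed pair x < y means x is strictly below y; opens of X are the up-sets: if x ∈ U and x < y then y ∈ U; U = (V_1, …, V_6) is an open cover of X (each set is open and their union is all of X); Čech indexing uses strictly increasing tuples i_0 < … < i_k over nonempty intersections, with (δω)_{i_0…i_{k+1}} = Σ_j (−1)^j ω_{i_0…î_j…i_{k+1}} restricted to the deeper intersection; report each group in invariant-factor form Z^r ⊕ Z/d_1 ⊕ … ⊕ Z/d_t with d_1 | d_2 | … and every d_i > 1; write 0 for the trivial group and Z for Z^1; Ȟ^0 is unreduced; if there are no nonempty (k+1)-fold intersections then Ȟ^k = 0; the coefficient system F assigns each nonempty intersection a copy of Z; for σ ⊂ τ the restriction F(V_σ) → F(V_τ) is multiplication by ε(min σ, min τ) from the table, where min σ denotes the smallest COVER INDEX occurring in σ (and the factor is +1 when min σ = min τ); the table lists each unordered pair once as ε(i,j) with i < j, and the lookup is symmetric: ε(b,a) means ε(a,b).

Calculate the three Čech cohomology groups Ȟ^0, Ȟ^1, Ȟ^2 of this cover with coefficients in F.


nonempty intersections:
  V12={x5,x13,x23} V13={x5,x18,x19,x29} V14={x1,x16,x18} V15={x16,x17,x32,x34} V16={x11,x23,x34} V23={x5,x21,x25,x31} V24={x8,x20,x39} V25={x8,x25,x40} V26={x23,x26,x33,x39} V34={x10,x18,x30} V35={x12,x22,x25} V36={x10,x22,x24} V45={x8,x14,x16} V46={x10,x28,x39} V56={x22,x34,x36}
  V123={x5} V126={x23} V134={x18} V145={x16} V156={x34} V235={x25} V245={x8} V246={x39} V346={x10} V356={x22}
C dims 6,15,10; δ0: rk 5, SNF 1^5; δ1: rk 10, SNF 1^9·2
Ȟ^0: (6−5)−0=1 ⇒ Z
Ȟ^1: (15−10)−5=0 ⇒ 0
Ȟ^2: (10−0)−10=0 plus torsion [2] ⇒ Z/2

Ȟ^0(U;F) ≅ Z, Ȟ^1(U;F) ≅ 0 and Ȟ^2(U;F) ≅ Z/2


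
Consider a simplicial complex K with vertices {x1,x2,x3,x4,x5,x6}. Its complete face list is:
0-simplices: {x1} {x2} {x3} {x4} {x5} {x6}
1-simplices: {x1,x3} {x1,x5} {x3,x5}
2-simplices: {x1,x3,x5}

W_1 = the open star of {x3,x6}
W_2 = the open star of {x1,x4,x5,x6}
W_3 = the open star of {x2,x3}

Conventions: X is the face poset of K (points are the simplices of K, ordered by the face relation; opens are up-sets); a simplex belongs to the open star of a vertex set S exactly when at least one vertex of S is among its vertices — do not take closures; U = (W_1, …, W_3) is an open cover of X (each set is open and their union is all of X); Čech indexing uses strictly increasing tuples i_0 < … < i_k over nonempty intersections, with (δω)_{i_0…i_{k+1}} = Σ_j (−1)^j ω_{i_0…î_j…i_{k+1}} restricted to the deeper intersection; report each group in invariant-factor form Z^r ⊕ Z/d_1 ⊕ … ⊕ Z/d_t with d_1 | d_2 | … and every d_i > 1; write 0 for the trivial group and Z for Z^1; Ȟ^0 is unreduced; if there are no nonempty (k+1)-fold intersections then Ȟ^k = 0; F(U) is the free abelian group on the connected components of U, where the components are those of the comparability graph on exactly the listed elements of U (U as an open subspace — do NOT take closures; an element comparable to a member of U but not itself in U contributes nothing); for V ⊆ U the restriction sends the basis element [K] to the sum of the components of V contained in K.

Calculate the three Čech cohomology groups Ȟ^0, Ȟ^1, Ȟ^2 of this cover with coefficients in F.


Ȟ^0(U;F) ≅ Z^4, Ȟ^1(U;F) ≅ 0 and Ȟ^2(U;F) ≅ 0

nonempty intersections:
  W1={{x3},{x6},{x1,x3},{x3,x5},{x1,x3,x5}} W2={{x1},{x4},{x5},{x6},{x1,x3},{x1,x5},{x3,x5},{x1,x3,x5}} W3={{x2},{x3},{x1,x3},{x3,x5},{x1,x3,x5}}
  W12={{x6},{x1,x3},{x3,x5},{x1,x3,x5}} W13={{x3},{x1,x3},{x3,x5},{x1,x3,x5}} W23={{x1,x3},{x3,x5},{x1,x3,x5}}
  W123={{x1,x3},{x3,x5},{x1,x3,x5}}
components per intersection:
  W1: {{x3},{x1,x3},{x3,x5},{x1,x3,x5}} {{x6}}
  W2: {{x1},{x5},{x1,x3},{x1,x5},{x3,x5},{x1,x3,x5}} {{x4}} {{x6}}
  W3: {{x2}} {{x3},{x1,x3},{x3,x5},{x1,x3,x5}}
  W12: {{x6}} {{x1,x3},{x3,x5},{x1,x3,x5}}
  W13: {{x3},{x1,x3},{x3,x5},{x1,x3,x5}}
  W23: {{x1,x3},{x3,x5},{x1,x3,x5}}
  W123: {{x1,x3},{x3,x5},{x1,x3,x5}}
C dims 7,4,1; δ0: rk 3, SNF 1^3; δ1: rk 1, SNF 1^1
Ȟ^0: (7−3)−0=4 ⇒ Z^4
Ȟ^1: (4−1)−3=0 ⇒ 0
Ȟ^2: (1−0)−1=0 ⇒ 0


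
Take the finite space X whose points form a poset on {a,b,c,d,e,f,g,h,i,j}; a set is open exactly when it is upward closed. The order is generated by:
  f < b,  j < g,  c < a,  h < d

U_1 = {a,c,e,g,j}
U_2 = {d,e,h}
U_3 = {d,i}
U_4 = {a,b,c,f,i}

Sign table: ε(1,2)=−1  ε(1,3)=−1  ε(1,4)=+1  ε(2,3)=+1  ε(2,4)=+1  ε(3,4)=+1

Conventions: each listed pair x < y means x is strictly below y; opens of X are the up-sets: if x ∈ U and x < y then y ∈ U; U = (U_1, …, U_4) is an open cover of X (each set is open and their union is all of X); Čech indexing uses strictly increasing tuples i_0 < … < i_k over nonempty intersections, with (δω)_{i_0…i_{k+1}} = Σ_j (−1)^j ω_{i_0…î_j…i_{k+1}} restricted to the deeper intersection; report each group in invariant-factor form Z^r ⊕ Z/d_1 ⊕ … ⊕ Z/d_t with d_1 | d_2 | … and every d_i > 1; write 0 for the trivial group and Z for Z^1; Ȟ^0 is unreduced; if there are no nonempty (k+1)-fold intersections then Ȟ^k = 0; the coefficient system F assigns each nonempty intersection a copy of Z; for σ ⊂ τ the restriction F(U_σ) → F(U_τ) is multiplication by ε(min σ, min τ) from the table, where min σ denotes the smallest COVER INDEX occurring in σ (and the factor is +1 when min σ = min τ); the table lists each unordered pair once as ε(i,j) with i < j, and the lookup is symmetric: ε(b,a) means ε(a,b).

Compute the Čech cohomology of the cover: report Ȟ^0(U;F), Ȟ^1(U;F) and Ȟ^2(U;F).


nerve simplices:
  U12={e} U14={a,c} U23={d} U34={i}
C dims 4,4; δ0: rk 4, SNF 1^3·2
degree 0: 4−4−0 = 0 → Ȟ^0 ≅ 0
degree 1: 4−0−4 = 0 plus torsion [2] → Ȟ^1 ≅ Z/2
degree 2: 0−0−0 = 0 → Ȟ^2 ≅ 0

Ȟ^0 = 0,  Ȟ^1 = Z/2,  Ȟ^2 = 0


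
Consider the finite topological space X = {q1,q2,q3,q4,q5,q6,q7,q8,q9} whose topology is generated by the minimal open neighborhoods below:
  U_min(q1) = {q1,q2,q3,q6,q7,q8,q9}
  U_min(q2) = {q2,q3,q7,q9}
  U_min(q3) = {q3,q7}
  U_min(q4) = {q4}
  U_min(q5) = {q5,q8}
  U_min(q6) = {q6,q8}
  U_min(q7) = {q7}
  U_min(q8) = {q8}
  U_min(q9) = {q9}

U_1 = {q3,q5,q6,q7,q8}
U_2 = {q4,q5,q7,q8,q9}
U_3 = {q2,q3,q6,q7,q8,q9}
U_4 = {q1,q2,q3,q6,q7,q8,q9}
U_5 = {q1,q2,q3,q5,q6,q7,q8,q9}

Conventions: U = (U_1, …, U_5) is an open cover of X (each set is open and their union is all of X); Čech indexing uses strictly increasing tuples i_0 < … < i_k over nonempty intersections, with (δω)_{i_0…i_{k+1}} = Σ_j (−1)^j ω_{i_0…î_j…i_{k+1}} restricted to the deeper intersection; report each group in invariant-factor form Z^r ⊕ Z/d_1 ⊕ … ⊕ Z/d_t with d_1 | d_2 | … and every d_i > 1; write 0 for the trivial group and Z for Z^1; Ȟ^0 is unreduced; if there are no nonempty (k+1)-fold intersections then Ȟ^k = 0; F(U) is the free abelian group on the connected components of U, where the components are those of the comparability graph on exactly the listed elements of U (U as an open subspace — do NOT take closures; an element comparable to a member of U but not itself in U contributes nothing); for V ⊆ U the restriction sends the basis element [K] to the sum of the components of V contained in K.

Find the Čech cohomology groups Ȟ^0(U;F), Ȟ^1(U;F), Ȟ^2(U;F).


cover nerve:
  U12={q5,q7,q8} U13={q3,q6,q7,q8} U14={q3,q6,q7,q8} U15={q3,q5,q6,q7,q8} U23={q7,q8,q9} U24={q7,q8,q9} U25={q5,q7,q8,q9} U34={q2,q3,q6,q7,q8,q9} U35={q2,q3,q6,q7,q8,q9} U45={q1,q2,q3,q6,q7,q8,q9}
  U123={q7,q8} U124={q7,q8} U125={q5,q7,q8} U134={q3,q6,q7,q8} U135={q3,q6,q7,q8} U145={q3,q6,q7,q8} U234={q7,q8,q9} U235={q7,q8,q9} U245={q7,q8,q9} U345={q2,q3,q6,q7,q8,q9}
  U1234={q7,q8} U1235={q7,q8} U1245={q7,q8} U1345={q3,q6,q7,q8} U2345={q7,q8,q9}
  U12345={q7,q8}
components per intersection:
  U1: {q3,q7} {q5,q6,q8}
  U2: {q4} {q5,q8} {q7} {q9}
  U3: {q2,q3,q7,q9} {q6,q8}
  U4: {q1,q2,q3,q6,q7,q8,q9}
  U5: {q1,q2,q3,q5,q6,q7,q8,q9}
  U12: {q5,q8} {q7}
  U13: {q3,q7} {q6,q8}
  U14: {q3,q7} {q6,q8}
  U15: {q3,q7} {q5,q6,q8}
  U23: {q7} {q8} {q9}
  U24: {q7} {q8} {q9}
  U25: {q5,q8} {q7} {q9}
  U34: {q2,q3,q7,q9} {q6,q8}
  U35: {q2,q3,q7,q9} {q6,q8}
  U45: {q1,q2,q3,q6,q7,q8,q9}
  U123: {q7} {q8}
  U124: {q7} {q8}
  U125: {q5,q8} {q7}
  U134: {q3,q7} {q6,q8}
  U135: {q3,q7} {q6,q8}
  U145: {q3,q7} {q6,q8}
  U234: {q7} {q8} {q9}
  U235: {q7} {q8} {q9}
  U245: {q7} {q8} {q9}
  U345: {q2,q3,q7,q9} {q6,q8}
  U1234: {q7} {q8}
  U1235: {q7} {q8}
  U1245: {q7} {q8}
  U1345: {q3,q7} {q6,q8}
  U2345: {q7} {q8} {q9}
  U12345: {q7} {q8}
C dims 10,22,23,11; δ0: rk 8, SNF 1^8; δ1: rk 14, SNF 1^14; δ2: rk 9, SNF 1^9
Ȟ^0: (10−8)−0=2 ⇒ Z^2
Ȟ^1: (22−14)−8=0 ⇒ 0
Ȟ^2: (23−9)−14=0 ⇒ 0

Ȟ^0(U;F) ≅ Z^2,  Ȟ^1(U;F) ≅ 0,  Ȟ^2(U;F) ≅ 0


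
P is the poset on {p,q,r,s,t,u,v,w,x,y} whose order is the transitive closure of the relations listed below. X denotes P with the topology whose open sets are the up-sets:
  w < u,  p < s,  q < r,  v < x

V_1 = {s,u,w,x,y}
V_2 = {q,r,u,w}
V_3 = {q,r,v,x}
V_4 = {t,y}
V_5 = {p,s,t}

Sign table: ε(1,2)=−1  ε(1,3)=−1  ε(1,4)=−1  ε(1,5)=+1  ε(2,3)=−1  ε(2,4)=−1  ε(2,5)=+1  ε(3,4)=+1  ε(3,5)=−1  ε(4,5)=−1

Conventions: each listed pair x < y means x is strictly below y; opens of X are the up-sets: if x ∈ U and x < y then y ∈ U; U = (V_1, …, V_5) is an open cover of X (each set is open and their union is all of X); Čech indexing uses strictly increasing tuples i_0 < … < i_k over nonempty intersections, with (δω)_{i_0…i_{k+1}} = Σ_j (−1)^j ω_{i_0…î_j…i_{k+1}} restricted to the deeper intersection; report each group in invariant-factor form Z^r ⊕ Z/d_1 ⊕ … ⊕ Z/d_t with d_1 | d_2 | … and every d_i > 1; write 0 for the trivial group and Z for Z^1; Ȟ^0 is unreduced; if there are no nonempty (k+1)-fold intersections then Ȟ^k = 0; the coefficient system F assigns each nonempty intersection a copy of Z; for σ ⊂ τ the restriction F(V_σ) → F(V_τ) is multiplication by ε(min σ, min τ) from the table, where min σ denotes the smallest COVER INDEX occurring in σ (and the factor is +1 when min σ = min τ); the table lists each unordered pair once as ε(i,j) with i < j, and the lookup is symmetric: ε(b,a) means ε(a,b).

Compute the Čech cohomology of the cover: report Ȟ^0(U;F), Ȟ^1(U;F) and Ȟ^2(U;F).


Ȟ^0 = 0,  Ȟ^1 = Z ⊕ Z/2,  Ȟ^2 = 0

nerve simplices:
  V12={u,w} V13={x} V14={y} V15={s} V23={q,r} V45={t}
C dims 5,6; δ0: rk 5, SNF 1^4·2
degree 0: 5−5−0 = 0 → Ȟ^0 ≅ 0
degree 1: 6−0−5 = 1 plus torsion [2] → Ȟ^1 ≅ Z ⊕ Z/2
degree 2: 0−0−0 = 0 → Ȟ^2 ≅ 0


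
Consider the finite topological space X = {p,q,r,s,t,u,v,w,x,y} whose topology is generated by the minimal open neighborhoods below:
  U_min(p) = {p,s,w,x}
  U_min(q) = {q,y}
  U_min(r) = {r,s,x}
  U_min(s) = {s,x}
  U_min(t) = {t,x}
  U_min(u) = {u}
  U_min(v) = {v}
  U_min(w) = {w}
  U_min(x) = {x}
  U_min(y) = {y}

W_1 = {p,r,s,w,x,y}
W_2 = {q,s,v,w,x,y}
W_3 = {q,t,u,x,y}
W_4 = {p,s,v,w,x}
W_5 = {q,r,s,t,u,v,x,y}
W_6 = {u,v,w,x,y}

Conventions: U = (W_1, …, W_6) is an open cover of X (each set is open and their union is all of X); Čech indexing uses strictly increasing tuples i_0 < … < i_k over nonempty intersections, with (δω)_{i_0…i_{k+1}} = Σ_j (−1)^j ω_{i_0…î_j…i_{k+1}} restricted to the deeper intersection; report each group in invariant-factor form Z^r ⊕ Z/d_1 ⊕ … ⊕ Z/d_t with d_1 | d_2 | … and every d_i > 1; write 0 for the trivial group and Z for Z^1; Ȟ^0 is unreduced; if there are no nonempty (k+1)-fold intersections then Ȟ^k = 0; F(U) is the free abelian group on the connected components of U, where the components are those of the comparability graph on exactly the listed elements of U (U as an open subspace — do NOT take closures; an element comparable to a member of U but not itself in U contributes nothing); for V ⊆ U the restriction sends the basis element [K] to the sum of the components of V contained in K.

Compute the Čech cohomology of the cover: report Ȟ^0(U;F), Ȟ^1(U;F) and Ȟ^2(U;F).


cover nerve:
  W12={s,w,x,y} W13={x,y} W14={p,s,w,x} W15={r,s,x,y} W16={w,x,y} W23={q,x,y} W24={s,v,w,x} W25={q,s,v,x,y} W26={v,w,x,y} W34={x} W35={q,t,u,x,y} W36={u,x,y} W45={s,v,x} W46={v,w,x} W56={u,v,x,y}
  W123={x,y} W124={s,w,x} W125={s,x,y} W126={w,x,y} W134={x} W135={x,y} W136={x,y} W145={s,x} W146={w,x} W156={x,y} W234={x} W235={q,x,y} W236={x,y} W245={s,v,x} W246={v,w,x} W256={v,x,y} W345={x} W346={x} W356={u,x,y} W456={v,x}
  W1234={x} W1235={x,y} W1236={x,y} W1245={s,x} W1246={w,x} W1256={x,y} W1345={x} W1346={x} W1356={x,y} W1456={x} W2345={x} W2346={x} W2356={x,y} W2456={v,x} W3456={x}
  W12345={x} W12346={x} W12356={x,y} W12456={x} W13456={x} W23456={x}
  W123456={x}
components per intersection:
  W1: {p,r,s,w,x} {y}
  W2: {q,y} {s,x} {v} {w}
  W3: {q,y} {t,x} {u}
  W4: {p,s,w,x} {v}
  W5: {q,y} {r,s,t,x} {u} {v}
  W6: {u} {v} {w} {x} {y}
  W12: {s,x} {w} {y}
  W13: {x} {y}
  W14: {p,s,w,x}
  W15: {r,s,x} {y}
  W16: {w} {x} {y}
  W23: {q,y} {x}
  W24: {s,x} {v} {w}
  W25: {q,y} {s,x} {v}
  W26: {v} {w} {x} {y}
  W34: {x}
  W35: {q,y} {t,x} {u}
  W36: {u} {x} {y}
  W45: {s,x} {v}
  W46: {v} {w} {x}
  W56: {u} {v} {x} {y}
  W123: {x} {y}
  W124: {s,x} {w}
  W125: {s,x} {y}
  W126: {w} {x} {y}
  W134: {x}
  W135: {x} {y}
  W136: {x} {y}
  W145: {s,x}
  W146: {w} {x}
  W156: {x} {y}
  W234: {x}
  W235: {q,y} {x}
  W236: {x} {y}
  W245: {s,x} {v}
  W246: {v} {w} {x}
  W256: {v} {x} {y}
  W345: {x}
  W346: {x}
  W356: {u} {x} {y}
  W456: {v} {x}
  W1234: {x}
  W1235: {x} {y}
  W1236: {x} {y}
  W1245: {s,x}
  W1246: {w} {x}
  W1256: {x} {y}
  W1345: {x}
  W1346: {x}
  W1356: {x} {y}
  W1456: {x}
  W2345: {x}
  W2346: {x}
  W2356: {x} {y}
  W2456: {v} {x}
  W3456: {x}
  W12345: {x}
  W12346: {x}
  W12356: {x} {y}
  W12456: {x}
  W13456: {x}
  W23456: {x}
  W123456: {x}
C dims 20,39,39,22; δ0: rk 16, SNF 1^16; δ1: rk 23, SNF 1^23; δ2: rk 16, SNF 1^16
Ȟ^0: (20−16)−0=4 ⇒ Z^4
Ȟ^1: (39−23)−16=0 ⇒ 0
Ȟ^2: (39−16)−23=0 ⇒ 0

Ȟ^0 = Z^4, Ȟ^1 = 0, Ȟ^2 = 0


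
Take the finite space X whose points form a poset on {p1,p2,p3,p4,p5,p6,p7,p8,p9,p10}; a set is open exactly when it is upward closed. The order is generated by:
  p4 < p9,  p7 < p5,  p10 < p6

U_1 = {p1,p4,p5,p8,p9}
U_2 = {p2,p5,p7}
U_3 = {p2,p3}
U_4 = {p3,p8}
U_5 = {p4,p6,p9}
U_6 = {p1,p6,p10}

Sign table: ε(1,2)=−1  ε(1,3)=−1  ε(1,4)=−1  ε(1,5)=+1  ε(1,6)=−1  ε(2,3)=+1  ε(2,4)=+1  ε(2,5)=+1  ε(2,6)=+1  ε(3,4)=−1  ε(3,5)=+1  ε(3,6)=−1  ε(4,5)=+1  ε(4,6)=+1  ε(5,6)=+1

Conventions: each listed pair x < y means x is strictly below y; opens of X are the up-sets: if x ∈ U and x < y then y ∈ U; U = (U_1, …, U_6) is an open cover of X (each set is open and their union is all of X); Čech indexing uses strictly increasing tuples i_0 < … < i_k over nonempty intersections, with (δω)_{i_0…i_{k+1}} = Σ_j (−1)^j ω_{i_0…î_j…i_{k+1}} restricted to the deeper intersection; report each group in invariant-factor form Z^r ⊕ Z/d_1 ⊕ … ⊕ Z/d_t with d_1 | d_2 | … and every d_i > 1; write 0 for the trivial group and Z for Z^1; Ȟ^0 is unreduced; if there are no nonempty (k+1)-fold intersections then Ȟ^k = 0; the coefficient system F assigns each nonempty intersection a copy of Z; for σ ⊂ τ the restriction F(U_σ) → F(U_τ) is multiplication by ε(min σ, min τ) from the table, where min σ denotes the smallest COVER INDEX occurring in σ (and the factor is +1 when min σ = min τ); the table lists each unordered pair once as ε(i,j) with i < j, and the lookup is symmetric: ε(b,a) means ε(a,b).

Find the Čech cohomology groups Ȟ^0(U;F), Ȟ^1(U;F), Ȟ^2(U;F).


Ȟ^0 = 0; Ȟ^1 = Z ⊕ Z/2; Ȟ^2 = 0

nerve of the cover:
  U12={p5} U14={p8} U15={p4,p9} U16={p1} U23={p2} U34={p3} U56={p6}
C dims 6,7; δ0: rk 6, SNF 1^5·2
Ȟ^0 = (6 − 6) − 0 = 0, so Ȟ^0 ≅ 0
Ȟ^1 = (7 − 0) − 6 = 1 plus torsion [2], so Ȟ^1 ≅ Z ⊕ Z/2
Ȟ^2 = (0 − 0) − 0 = 0, so Ȟ^2 ≅ 0


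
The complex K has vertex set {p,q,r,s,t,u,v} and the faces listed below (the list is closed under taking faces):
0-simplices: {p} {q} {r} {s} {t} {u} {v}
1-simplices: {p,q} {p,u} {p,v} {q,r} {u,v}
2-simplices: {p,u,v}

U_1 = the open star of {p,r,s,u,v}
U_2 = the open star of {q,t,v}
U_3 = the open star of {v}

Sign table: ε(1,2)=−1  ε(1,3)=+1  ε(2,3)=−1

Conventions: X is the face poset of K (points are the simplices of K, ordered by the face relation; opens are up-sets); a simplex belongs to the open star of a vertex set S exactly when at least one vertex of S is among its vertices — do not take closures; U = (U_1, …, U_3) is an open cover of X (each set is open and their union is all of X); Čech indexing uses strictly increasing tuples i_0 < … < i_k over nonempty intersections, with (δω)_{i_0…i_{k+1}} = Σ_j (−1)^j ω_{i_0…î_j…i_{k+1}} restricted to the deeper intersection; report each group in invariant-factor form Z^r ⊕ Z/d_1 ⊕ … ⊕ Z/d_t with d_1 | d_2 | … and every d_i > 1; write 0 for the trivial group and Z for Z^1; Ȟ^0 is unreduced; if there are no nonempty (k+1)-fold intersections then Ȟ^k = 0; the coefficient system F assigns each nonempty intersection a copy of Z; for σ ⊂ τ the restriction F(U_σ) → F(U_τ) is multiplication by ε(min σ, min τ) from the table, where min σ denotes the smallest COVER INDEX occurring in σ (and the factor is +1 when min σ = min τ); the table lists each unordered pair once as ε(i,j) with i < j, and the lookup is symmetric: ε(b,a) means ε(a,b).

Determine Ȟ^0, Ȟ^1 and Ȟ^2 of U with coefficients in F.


Ȟ^0 ≅ Z; Ȟ^1 ≅ 0; Ȟ^2 ≅ 0

nerve simplices:
  U1={{p},{r},{s},{u},{v},{p,q},{p,u},{p,v},{q,r},{u,v},{p,u,v}} U2={{q},{t},{v},{p,q},{p,v},{q,r},{u,v},{p,u,v}} U3={{v},{p,v},{u,v},{p,u,v}}
  U12={{v},{p,q},{p,v},{q,r},{u,v},{p,u,v}} U13={{v},{p,v},{u,v},{p,u,v}} U23={{v},{p,v},{u,v},{p,u,v}}
  U123={{v},{p,v},{u,v},{p,u,v}}
C dims 3,3,1; δ0: rk 2, SNF 1^2; δ1: rk 1, SNF 1^1
degree 0: 3−2−0 = 1 → Ȟ^0 ≅ Z
degree 1: 3−1−2 = 0 → Ȟ^1 ≅ 0
degree 2: 1−0−1 = 0 → Ȟ^2 ≅ 0


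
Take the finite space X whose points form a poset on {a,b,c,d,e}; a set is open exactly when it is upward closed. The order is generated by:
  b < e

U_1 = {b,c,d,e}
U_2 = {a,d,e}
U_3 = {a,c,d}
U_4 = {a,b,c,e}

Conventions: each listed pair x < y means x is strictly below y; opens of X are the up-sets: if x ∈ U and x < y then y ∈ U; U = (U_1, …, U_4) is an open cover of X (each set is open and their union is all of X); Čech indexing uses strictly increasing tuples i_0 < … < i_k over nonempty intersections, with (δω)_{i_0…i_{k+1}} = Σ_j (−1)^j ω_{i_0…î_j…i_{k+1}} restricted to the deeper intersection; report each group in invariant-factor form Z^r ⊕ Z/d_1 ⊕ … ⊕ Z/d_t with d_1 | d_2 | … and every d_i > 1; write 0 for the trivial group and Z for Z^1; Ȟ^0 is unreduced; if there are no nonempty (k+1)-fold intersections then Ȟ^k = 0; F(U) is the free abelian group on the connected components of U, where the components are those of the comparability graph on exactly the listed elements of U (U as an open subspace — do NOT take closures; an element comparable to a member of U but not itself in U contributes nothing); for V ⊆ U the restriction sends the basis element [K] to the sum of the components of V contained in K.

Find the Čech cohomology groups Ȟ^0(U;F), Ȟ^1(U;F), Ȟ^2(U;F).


Ȟ^0(U;F) ≅ Z^4; Ȟ^1(U;F) ≅ 0; Ȟ^2(U;F) ≅ 0

nonempty overlaps:
  U12={d,e} U13={c,d} U14={b,c,e} U23={a,d} U24={a,e} U34={a,c}
  U123={d} U124={e} U134={c} U234={a}
components per intersection:
  U1: {b,e} {c} {d}
  U2: {a} {d} {e}
  U3: {a} {c} {d}
  U4: {a} {b,e} {c}
  U12: {d} {e}
  U13: {c} {d}
  U14: {b,e} {c}
  U23: {a} {d}
  U24: {a} {e}
  U34: {a} {c}
  U123: {d}
  U124: {e}
  U134: {c}
  U234: {a}
C dims 12,12,4; δ0: rk 8, SNF 1^8; δ1: rk 4, SNF 1^4
degree 0: 12−8−0 = 4 → Ȟ^0 ≅ Z^4
degree 1: 12−4−8 = 0 → Ȟ^1 ≅ 0
degree 2: 4−0−4 = 0 → Ȟ^2 ≅ 0


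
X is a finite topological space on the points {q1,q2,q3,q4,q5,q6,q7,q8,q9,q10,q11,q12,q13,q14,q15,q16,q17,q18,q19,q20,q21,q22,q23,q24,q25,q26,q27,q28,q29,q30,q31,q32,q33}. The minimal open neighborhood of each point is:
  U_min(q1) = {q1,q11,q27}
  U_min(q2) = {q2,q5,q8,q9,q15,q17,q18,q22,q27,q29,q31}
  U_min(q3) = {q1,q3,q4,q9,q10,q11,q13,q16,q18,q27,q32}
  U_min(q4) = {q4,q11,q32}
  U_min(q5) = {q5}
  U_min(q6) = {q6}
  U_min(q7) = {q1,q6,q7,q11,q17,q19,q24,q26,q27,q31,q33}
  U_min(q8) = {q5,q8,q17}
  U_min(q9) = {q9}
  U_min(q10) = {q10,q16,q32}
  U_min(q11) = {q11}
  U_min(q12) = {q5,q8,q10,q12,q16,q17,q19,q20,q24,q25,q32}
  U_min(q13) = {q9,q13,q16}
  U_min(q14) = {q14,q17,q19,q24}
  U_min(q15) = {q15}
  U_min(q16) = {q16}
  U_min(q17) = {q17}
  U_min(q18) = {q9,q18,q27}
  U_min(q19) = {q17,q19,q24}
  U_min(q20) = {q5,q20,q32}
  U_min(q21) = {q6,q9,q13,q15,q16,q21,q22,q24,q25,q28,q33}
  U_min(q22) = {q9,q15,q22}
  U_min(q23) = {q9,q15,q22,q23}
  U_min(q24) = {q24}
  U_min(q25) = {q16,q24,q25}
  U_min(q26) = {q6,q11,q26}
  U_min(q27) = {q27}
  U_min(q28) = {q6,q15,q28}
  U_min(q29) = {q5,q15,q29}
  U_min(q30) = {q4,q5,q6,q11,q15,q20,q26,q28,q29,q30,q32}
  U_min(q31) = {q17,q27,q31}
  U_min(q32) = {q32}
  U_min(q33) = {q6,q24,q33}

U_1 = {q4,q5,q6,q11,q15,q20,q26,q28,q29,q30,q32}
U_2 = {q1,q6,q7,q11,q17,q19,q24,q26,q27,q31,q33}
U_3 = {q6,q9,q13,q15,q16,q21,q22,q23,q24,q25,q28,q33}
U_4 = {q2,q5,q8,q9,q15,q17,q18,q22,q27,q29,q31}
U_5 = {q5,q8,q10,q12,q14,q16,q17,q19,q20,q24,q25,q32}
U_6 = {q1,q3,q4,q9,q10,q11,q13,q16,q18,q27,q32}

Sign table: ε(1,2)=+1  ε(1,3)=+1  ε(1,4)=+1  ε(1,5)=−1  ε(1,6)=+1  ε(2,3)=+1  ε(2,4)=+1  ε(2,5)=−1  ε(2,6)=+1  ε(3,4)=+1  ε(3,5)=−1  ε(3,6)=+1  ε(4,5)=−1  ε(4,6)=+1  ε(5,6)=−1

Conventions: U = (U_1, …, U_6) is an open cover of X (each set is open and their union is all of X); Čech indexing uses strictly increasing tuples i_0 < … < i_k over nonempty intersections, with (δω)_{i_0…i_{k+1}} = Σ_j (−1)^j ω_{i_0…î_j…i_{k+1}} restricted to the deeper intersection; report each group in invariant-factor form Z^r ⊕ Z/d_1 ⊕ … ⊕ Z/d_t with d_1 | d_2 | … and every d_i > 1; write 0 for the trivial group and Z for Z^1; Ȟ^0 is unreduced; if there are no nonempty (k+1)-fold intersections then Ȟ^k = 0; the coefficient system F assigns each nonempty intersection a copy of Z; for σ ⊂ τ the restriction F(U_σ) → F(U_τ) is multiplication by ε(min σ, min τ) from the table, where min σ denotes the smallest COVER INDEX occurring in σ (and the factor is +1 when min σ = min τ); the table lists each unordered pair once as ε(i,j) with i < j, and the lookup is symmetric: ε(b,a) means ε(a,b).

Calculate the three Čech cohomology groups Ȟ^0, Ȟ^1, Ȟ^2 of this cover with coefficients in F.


Ȟ^0(U;F) ≅ Z,  Ȟ^1(U;F) ≅ 0,  Ȟ^2(U;F) ≅ Z/2

cover nerve:
  U12={q6,q11,q26} U13={q6,q15,q28} U14={q5,q15,q29} U15={q5,q20,q32} U16={q4,q11,q32} U23={q6,q24,q33} U24={q17,q27,q31} U25={q17,q19,q24} U26={q1,q11,q27} U34={q9,q15,q22} U35={q16,q24,q25} U36={q9,q13,q16} U45={q5,q8,q17} U46={q9,q18,q27} U56={q10,q16,q32}
  U123={q6} U126={q11} U134={q15} U145={q5} U156={q32} U235={q24} U245={q17} U246={q27} U346={q9} U356={q16}
C dims 6,15,10; δ0: rk 5, SNF 1^5; δ1: rk 10, SNF 1^9·2
Ȟ^0: (6−5)−0=1 ⇒ Z
Ȟ^1: (15−10)−5=0 ⇒ 0
Ȟ^2: (10−0)−10=0 plus torsion [2] ⇒ Z/2


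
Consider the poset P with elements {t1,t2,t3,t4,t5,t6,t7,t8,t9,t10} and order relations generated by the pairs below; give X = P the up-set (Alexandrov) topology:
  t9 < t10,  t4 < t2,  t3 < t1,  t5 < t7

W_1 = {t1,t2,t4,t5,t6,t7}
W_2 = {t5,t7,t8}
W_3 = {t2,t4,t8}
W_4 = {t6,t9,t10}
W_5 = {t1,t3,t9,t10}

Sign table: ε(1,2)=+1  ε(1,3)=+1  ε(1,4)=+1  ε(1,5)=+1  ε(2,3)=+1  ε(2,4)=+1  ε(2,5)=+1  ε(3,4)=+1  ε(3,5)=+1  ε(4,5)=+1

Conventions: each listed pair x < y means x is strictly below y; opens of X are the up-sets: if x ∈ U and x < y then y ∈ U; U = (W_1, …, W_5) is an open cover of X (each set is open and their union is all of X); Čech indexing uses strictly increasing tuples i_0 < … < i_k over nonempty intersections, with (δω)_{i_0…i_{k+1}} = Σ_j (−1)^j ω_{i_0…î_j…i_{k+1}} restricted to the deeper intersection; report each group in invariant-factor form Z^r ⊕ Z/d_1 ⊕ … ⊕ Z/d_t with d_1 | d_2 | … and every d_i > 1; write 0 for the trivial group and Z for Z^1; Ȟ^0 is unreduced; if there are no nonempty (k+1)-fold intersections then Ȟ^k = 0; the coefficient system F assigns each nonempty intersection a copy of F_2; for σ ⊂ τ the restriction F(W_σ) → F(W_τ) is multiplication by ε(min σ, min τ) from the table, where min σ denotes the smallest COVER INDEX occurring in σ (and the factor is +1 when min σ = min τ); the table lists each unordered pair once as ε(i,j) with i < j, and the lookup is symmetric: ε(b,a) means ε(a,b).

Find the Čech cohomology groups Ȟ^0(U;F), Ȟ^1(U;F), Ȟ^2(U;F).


nerve of the cover:
  W12={t5,t7} W13={t2,t4} W14={t6} W15={t1} W23={t8} W45={t9,t10}
C dims 5,6; δ0: rk_F2 4
Ȟ^0 = (5 − 4) − 0 = 1, so Ȟ^0 ≅ Z/2
Ȟ^1 = (6 − 0) − 4 = 2, so Ȟ^1 ≅ Z/2 ⊕ Z/2
Ȟ^2 = (0 − 0) − 0 = 0, so Ȟ^2 ≅ 0

Ȟ^0 ≅ Z/2, Ȟ^1 ≅ Z/2 ⊕ Z/2, Ȟ^2 ≅ 0
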